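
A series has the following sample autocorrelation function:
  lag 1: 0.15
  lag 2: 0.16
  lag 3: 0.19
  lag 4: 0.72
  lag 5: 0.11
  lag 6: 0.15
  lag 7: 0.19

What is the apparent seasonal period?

The largest autocorrelation is r_4 = 0.72; the remaining lags stay at or below 0.19.
The dominant spike at lag 4 indicates a seasonal period of 4.

4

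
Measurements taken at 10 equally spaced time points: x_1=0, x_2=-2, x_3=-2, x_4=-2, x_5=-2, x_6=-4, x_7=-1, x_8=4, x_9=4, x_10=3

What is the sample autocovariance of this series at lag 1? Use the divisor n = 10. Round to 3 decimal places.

Mean x̄ = (0 − 2 − 2 − 2 − 2 − 4 − 1 + 4 + 4 + 3)/10 = -0.2000
Σ_{t=1}^{9}(x_t−x̄)(x_{t+1}−x̄) = 46.9600
γ_1 = 46.9600 / 10 = 4.696

4.696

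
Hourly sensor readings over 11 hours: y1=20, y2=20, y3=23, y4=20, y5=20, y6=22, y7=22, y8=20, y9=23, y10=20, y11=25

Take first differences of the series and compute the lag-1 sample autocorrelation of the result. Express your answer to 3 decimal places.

First differences Δy: 0, 3, -3, 0, 2, 0, -2, 3, -3, 5
Mean of differences = 0.5000
Numerator Σ(Δy_t−Δȳ)(Δy_{t+1}−Δȳ) = -39.2500
Denominator Σ(Δy_t−Δȳ)² = 66.5000
r_1(Δy) = -39.2500 / 66.5000 = -0.590

-0.590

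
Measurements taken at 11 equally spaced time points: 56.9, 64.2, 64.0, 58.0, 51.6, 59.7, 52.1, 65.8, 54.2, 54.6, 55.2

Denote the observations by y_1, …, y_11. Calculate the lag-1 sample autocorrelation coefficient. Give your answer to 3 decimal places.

-0.175

Mean ȳ = (56.9 + 64.2 + 64.0 + 58.0 + 51.6 + 59.7 + 52.1 + 65.8 + 54.2 + 54.6 + 55.2)/11 = 57.8455
Numerator Σ_{t=1}^{10}(y_t−ȳ)(y_{t+1}−ȳ) = -43.4339
Denominator Σ(y_t−ȳ)² = 248.7273
r_1 = -43.4339 / 248.7273 = -0.175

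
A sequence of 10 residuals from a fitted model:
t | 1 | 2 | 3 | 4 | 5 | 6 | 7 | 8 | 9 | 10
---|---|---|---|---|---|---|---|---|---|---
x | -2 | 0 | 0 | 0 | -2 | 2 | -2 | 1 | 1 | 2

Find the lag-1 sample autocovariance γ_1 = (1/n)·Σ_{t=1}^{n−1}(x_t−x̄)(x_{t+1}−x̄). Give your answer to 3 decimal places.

Mean x̄ = (-2 + 0 + 0 + 0 − 2 + 2 − 2 + 1 + 1 + 2)/10 = 0.0000
Σ_{t=1}^{9}(x_t−x̄)(x_{t+1}−x̄) = -7.0000
γ_1 = -7.0000 / 10 = -0.700

-0.700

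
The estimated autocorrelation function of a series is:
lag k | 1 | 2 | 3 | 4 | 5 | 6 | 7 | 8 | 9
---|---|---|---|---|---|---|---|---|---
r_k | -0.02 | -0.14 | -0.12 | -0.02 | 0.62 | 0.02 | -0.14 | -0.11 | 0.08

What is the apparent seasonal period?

5

The largest autocorrelation is r_5 = 0.62; the remaining lags stay at or below 0.08.
The dominant spike at lag 5 indicates a seasonal period of 5.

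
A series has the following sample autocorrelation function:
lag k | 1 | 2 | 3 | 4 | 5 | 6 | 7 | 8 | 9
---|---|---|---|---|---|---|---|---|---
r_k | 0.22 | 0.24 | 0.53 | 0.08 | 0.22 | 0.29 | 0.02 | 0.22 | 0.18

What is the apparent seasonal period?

3

The largest autocorrelation is r_3 = 0.53, with a weaker echo at lag 6 (0.29); the remaining lags stay at or below 0.24.
The dominant spike at lag 3 indicates a seasonal period of 3.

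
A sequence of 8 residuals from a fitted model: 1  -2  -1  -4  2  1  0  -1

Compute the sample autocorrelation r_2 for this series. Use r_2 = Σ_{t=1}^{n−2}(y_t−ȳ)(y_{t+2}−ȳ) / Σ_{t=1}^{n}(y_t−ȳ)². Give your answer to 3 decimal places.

Mean ȳ = (1 − 2 − 1 − 4 + 2 + 1 + 0 − 1)/8 = -0.5000
Σ(y_t−ȳ)(y_{t+2}−ȳ) = (-0.7500) + (5.2500) + (-1.2500) + (-5.2500) + (1.2500) + (-0.7500) = -1.5000
Denominator Σ(y_t−ȳ)² = 26.0000
r_2 = -1.5000 / 26.0000 = -0.058

-0.058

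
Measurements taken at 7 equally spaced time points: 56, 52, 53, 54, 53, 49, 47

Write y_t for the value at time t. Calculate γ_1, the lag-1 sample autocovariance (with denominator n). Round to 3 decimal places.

Mean ȳ = (56 + 52 + 53 + 54 + 53 + 49 + 47)/7 = 52.0000
Σ_{t=1}^{6}(y_t−ȳ)(y_{t+1}−ȳ) = 16.0000
γ_1 = 16.0000 / 7 = 2.286

2.286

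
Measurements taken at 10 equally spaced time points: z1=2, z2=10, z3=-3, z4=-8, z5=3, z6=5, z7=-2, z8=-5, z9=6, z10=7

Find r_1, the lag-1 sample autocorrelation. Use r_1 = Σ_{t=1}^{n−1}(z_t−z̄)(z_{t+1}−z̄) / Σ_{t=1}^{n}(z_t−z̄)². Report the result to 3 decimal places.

Mean z̄ = (2 + 10 − 3 − 8 + 3 + 5 − 2 − 5 + 6 + 7)/10 = 1.5000
Numerator Σ_{t=1}^{9}(z_t−z̄)(z_{t+1}−z̄) = 5.7500
Denominator Σ(z_t−z̄)² = 302.5000
r_1 = 5.7500 / 302.5000 = 0.019

0.019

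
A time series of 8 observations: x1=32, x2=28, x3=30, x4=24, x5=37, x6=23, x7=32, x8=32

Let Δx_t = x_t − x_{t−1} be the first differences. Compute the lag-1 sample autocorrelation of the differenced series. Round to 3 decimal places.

-0.809

First differences Δx: -4, 2, -6, 13, -14, 9, 0
Mean of differences = 0.0000
Numerator Σ(Δx_t−Δx̄)(Δx_{t+1}−Δx̄) = -406.0000
Denominator Σ(Δx_t−Δx̄)² = 502.0000
r_1(Δx) = -406.0000 / 502.0000 = -0.809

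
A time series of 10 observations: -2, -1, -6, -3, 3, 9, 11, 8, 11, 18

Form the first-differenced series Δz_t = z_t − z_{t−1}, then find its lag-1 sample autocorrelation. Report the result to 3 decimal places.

0.153

First differences Δz: 1, -5, 3, 6, 6, 2, -3, 3, 7
Mean of differences = 2.2222
Numerator Σ(Δz_t−Δz̄)(Δz_{t+1}−Δz̄) = 20.3951
Denominator Σ(Δz_t−Δz̄)² = 133.5556
r_1(Δz) = 20.3951 / 133.5556 = 0.153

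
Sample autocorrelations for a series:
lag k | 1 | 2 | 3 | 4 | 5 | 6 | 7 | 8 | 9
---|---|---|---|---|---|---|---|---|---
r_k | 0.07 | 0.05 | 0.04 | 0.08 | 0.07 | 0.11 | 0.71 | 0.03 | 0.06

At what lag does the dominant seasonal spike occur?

The largest autocorrelation is r_7 = 0.71; the remaining lags stay at or below 0.11.
The dominant spike at lag 7 indicates a seasonal period of 7.

7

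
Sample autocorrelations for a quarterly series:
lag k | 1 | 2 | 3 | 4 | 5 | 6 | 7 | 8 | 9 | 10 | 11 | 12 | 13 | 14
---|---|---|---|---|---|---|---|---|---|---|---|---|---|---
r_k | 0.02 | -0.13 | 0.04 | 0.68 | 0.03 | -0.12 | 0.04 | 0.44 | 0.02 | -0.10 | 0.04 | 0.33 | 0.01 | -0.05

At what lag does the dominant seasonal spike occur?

4

The largest autocorrelation is r_4 = 0.68, with weaker echoes at lags 8 (0.44) and 12 (0.33); the remaining lags stay at or below 0.04.
The dominant spike at lag 4 indicates a seasonal period of 4.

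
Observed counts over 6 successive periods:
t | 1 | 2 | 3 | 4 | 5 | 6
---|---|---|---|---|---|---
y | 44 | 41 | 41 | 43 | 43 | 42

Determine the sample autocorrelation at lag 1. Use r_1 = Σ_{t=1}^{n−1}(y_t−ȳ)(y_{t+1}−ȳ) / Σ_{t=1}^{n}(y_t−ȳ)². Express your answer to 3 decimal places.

-0.152

Mean ȳ = (44 + 41 + 41 + 43 + 43 + 42)/6 = 42.3333
Deviations from mean: 1.6667, -1.3333, -1.3333, 0.6667, 0.6667, -0.3333
Σ(y_t−ȳ)(y_{t+1}−ȳ) = (-2.2222) + (1.7778) + (-0.8889) + (0.4444) + (-0.2222) = -1.1111
Denominator Σ(y_t−ȳ)² = 7.3333
r_1 = -1.1111 / 7.3333 = -0.152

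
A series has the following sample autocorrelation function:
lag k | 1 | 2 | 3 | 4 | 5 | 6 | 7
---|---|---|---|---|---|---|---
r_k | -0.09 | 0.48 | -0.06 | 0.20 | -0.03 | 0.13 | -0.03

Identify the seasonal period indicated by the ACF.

The largest autocorrelation is r_2 = 0.48, with a weaker echo at lag 4 (0.20); the remaining lags stay at or below 0.13.
The dominant spike at lag 2 indicates a seasonal period of 2.

2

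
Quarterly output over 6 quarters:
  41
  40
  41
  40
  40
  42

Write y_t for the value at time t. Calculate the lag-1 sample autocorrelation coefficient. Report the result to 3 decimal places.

-0.333

Mean ȳ = (41 + 40 + 41 + 40 + 40 + 42)/6 = 40.6667
Deviations from mean: 0.3333, -0.6667, 0.3333, -0.6667, -0.6667, 1.3333
Σ(y_t−ȳ)(y_{t+1}−ȳ) = (-0.2222) + (-0.2222) + (-0.2222) + (0.4444) + (-0.8889) = -1.1111
Denominator Σ(y_t−ȳ)² = 3.3333
r_1 = -1.1111 / 3.3333 = -0.333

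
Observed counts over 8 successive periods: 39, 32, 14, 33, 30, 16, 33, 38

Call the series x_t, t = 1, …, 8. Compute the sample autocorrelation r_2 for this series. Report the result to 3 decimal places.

Mean x̄ = (39 + 32 + 14 + 33 + 30 + 16 + 33 + 38)/8 = 29.3750
Σ(x_t−x̄)(x_{t+2}−x̄) = (-147.9844) + (9.5156) + (-9.6094) + (-48.4844) + (2.2656) + (-115.3594) = -309.6563
Denominator Σ(x_t−x̄)² = 615.8750
r_2 = -309.6563 / 615.8750 = -0.503

-0.503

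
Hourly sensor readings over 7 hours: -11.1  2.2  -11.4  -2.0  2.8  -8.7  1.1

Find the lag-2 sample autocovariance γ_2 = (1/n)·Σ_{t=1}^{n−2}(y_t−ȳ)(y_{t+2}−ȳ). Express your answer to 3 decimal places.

Mean ȳ = (-11.1 + 2.2 − 11.4 − 2.0 + 2.8 − 8.7 + 1.1)/7 = -3.8714
Deviations: -7.2286, 6.0714, -7.5286, 1.8714, 6.6714, -4.8286, 4.9714
Σ_{t=1}^{5}(y_t−ȳ)(y_{t+2}−ȳ) = 39.6869
γ_2 = 39.6869 / 7 = 5.670

5.670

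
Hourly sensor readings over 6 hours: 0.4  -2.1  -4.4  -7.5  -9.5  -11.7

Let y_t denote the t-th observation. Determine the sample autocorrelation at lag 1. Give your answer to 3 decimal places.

Mean ȳ = (0.4 − 2.1 − 4.4 − 7.5 − 9.5 − 11.7)/6 = -5.8000
Deviations from mean: 6.2000, 3.7000, 1.4000, -1.7000, -3.7000, -5.9000
Numerator Σ_{t=1}^{5}(y_t−ȳ)(y_{t+1}−ȳ) = 53.8600
Denominator Σ(y_t−ȳ)² = 105.4800
r_1 = 53.8600 / 105.4800 = 0.511

0.511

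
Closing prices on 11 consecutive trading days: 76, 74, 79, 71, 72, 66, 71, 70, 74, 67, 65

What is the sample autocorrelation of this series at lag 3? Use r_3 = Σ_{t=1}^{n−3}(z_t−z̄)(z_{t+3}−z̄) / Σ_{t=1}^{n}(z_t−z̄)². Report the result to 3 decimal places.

Mean z̄ = (76 + 74 + 79 + 71 + 72 + 66 + 71 + 70 + 74 + 67 + 65)/11 = 71.3636
Numerator Σ_{t=1}^{8}(z_t−z̄)(z_{t+3}−z̄) = -45.5785
Denominator Σ(z_t−z̄)² = 184.5455
r_3 = -45.5785 / 184.5455 = -0.247

-0.247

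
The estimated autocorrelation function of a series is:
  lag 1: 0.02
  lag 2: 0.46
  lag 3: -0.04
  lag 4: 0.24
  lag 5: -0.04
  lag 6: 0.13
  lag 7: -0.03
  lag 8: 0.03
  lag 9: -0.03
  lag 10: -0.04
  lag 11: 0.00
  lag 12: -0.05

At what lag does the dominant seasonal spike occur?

The largest autocorrelation is r_2 = 0.46, with a weaker echo at lag 4 (0.24); the remaining lags stay at or below 0.13.
The dominant spike at lag 2 indicates a seasonal period of 2.

2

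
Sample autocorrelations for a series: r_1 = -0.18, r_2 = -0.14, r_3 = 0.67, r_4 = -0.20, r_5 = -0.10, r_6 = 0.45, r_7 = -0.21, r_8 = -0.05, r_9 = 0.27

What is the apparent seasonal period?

The largest autocorrelation is r_3 = 0.67, with weaker echoes at lags 6 (0.45) and 9 (0.27); the remaining lags stay at or below -0.05.
The dominant spike at lag 3 indicates a seasonal period of 3.

3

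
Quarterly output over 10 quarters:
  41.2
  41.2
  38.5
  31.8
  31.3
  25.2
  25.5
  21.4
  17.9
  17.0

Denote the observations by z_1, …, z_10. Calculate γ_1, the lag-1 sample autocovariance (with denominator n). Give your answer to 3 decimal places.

Mean z̄ = (41.2 + 41.2 + 38.5 + 31.8 + 31.3 + 25.2 + 25.5 + 21.4 + 17.9 + 17.0)/10 = 29.1000
Σ_{t=1}^{9}(z_t−z̄)(z_{t+1}−z̄) = 546.4100
γ_1 = 546.4100 / 10 = 54.641

54.641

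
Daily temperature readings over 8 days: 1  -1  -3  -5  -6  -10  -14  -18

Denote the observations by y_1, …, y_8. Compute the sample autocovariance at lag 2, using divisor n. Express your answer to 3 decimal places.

8.500

Mean ȳ = (1 − 1 − 3 − 5 − 6 − 10 − 14 − 18)/8 = -7.0000
Deviations: 8.0000, 6.0000, 4.0000, 2.0000, 1.0000, -3.0000, -7.0000, -11.0000
Σ_{t=1}^{6}(y_t−ȳ)(y_{t+2}−ȳ) = 68.0000
γ_2 = 68.0000 / 8 = 8.500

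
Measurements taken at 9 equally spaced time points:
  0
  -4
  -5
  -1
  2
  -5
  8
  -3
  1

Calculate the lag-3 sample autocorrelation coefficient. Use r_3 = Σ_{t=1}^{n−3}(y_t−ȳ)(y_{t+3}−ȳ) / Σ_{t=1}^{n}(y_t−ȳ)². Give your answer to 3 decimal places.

Mean ȳ = (0 − 4 − 5 − 1 + 2 − 5 + 8 − 3 + 1)/9 = -0.7778
Σ(y_t−ȳ)(y_{t+3}−ȳ) = (-0.1728) + (-8.9506) + (17.8272) + (-1.9506) + (-6.1728) + (-7.5062) = -6.9259
Denominator Σ(y_t−ȳ)² = 139.5556
r_3 = -6.9259 / 139.5556 = -0.050

-0.050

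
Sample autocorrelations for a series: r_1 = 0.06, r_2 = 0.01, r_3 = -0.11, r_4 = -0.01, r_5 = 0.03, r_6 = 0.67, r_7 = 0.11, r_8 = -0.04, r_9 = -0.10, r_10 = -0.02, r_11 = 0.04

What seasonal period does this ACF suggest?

6

The largest autocorrelation is r_6 = 0.67; the remaining lags stay at or below 0.11.
The dominant spike at lag 6 indicates a seasonal period of 6.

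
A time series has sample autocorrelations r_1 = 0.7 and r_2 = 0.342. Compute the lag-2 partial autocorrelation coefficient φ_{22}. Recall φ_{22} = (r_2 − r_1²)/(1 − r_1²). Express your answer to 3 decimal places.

-0.290

φ_{22} = (r_2 − r_1²) / (1 − r_1²)
r_1² = (0.7)² = 0.49
Numerator = 0.342 − 0.4900 = -0.1480; denominator = 1 − 0.4900 = 0.5100
φ_{22} = -0.1480 / 0.5100 = -0.290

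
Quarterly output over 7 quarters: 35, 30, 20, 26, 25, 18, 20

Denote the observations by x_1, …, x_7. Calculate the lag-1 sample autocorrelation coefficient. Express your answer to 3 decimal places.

Mean x̄ = (35 + 30 + 20 + 26 + 25 + 18 + 20)/7 = 24.8571
Deviations from mean: 10.1429, 5.1429, -4.8571, 1.1429, 0.1429, -6.8571, -4.8571
Σ(x_t−x̄)(x_{t+1}−x̄) = (52.1633) + (-24.9796) + (-5.5510) + (0.1633) + (-0.9796) + (33.3061) = 54.1224
Denominator Σ(x_t−x̄)² = 224.8571
r_1 = 54.1224 / 224.8571 = 0.241

0.241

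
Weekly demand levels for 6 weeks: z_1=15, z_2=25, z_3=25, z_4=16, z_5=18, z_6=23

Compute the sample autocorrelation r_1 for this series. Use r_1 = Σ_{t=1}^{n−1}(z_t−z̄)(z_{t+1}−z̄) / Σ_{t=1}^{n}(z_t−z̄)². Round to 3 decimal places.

-0.188

Mean z̄ = (15 + 25 + 25 + 16 + 18 + 23)/6 = 20.3333
Deviations from mean: -5.3333, 4.6667, 4.6667, -4.3333, -2.3333, 2.6667
Numerator Σ_{t=1}^{5}(z_t−z̄)(z_{t+1}−z̄) = -19.4444
Denominator Σ(z_t−z̄)² = 103.3333
r_1 = -19.4444 / 103.3333 = -0.188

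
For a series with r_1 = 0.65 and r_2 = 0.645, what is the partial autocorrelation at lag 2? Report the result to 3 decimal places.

0.385

φ_{22} = (r_2 − r_1²) / (1 − r_1²)
r_1² = (0.65)² = 0.4225
Numerator = 0.645 − 0.4225 = 0.2225; denominator = 1 − 0.4225 = 0.5775
φ_{22} = 0.2225 / 0.5775 = 0.385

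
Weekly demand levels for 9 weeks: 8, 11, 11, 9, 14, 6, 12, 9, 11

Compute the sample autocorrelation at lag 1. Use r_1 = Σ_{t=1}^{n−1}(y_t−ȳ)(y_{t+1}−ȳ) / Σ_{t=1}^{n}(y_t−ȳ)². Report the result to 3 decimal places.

-0.740

Mean ȳ = (8 + 11 + 11 + 9 + 14 + 6 + 12 + 9 + 11)/9 = 10.1111
Numerator Σ_{t=1}^{8}(y_t−ȳ)(y_{t+1}−ȳ) = -33.2346
Denominator Σ(y_t−ȳ)² = 44.8889
r_1 = -33.2346 / 44.8889 = -0.740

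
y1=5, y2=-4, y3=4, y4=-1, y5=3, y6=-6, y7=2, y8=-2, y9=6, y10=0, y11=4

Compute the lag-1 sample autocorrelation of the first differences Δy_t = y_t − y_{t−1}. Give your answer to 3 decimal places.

First differences Δy: -9, 8, -5, 4, -9, 8, -4, 8, -6, 4
Mean of differences = -0.1000
Numerator Σ(Δy_t−Δȳ)(Δy_{t+1}−Δȳ) = -375.6100
Denominator Σ(Δy_t−Δȳ)² = 462.9000
r_1(Δy) = -375.6100 / 462.9000 = -0.811

-0.811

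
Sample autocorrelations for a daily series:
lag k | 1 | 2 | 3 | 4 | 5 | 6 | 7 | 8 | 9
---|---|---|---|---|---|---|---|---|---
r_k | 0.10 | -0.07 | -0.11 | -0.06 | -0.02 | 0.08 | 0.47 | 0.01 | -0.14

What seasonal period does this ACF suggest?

7

The largest autocorrelation is r_7 = 0.47; the remaining lags stay at or below 0.10.
The dominant spike at lag 7 indicates a seasonal period of 7.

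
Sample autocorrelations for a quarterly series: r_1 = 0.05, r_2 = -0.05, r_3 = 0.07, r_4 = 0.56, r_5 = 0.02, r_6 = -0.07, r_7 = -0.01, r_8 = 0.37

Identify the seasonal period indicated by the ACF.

4

The largest autocorrelation is r_4 = 0.56, with a weaker echo at lag 8 (0.37); the remaining lags stay at or below 0.07.
The dominant spike at lag 4 indicates a seasonal period of 4.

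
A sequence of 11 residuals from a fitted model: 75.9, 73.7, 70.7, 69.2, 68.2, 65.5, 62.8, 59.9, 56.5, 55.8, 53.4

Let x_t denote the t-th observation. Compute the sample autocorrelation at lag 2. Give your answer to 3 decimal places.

0.473

Mean x̄ = (75.9 + 73.7 + 70.7 + 69.2 + 68.2 + 65.5 + 62.8 + 59.9 + 56.5 + 55.8 + 53.4)/11 = 64.6909
Numerator Σ_{t=1}^{9}(x_t−x̄)(x_{t+2}−x̄) = 272.7689
Denominator Σ(x_t−x̄)² = 576.3691
r_2 = 272.7689 / 576.3691 = 0.473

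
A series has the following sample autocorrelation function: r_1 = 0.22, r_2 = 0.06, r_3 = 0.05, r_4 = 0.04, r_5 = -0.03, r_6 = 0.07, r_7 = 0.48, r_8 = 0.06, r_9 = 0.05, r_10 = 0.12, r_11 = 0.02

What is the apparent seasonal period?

7

The largest autocorrelation is r_7 = 0.48; the remaining lags stay at or below 0.22. The elevated value at lag 1 (0.22), dropping to 0.06 at lag 2, reflects decaying short-term dependence rather than seasonality.
The dominant spike at lag 7 indicates a seasonal period of 7.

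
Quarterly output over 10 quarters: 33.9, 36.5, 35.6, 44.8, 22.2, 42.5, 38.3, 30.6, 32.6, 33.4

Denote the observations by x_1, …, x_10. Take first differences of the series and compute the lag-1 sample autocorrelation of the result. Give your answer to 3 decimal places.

First differences Δx: 2.6, -0.9, 9.2, -22.6, 20.3, -4.2, -7.7, 2.0, 0.8
Mean of differences = -0.0556
Numerator Σ(Δx_t−Δx̄)(Δx_{t+1}−Δx̄) = -744.2598
Denominator Σ(Δx_t−Δx̄)² = 1096.6022
r_1(Δx) = -744.2598 / 1096.6022 = -0.679

-0.679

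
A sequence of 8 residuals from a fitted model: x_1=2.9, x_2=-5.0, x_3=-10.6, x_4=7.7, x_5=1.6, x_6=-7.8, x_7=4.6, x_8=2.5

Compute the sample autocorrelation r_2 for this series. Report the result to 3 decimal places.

-0.557

Mean x̄ = (2.9 − 5.0 − 10.6 + 7.7 + 1.6 − 7.8 + 4.6 + 2.5)/8 = -0.5125
Numerator Σ_{t=1}^{6}(x_t−x̄)(x_{t+2}−x̄) = -163.5891
Denominator Σ(x_t−x̄)² = 293.7688
r_2 = -163.5891 / 293.7688 = -0.557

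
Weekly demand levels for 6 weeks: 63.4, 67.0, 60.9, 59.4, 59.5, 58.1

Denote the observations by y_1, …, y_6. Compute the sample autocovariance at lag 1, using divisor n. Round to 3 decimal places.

Mean ȳ = (63.4 + 67.0 + 60.9 + 59.4 + 59.5 + 58.1)/6 = 61.3833
Σ_{t=1}^{5}(y_t−ȳ)(y_{t+1}−ȳ) = 19.4897
γ_1 = 19.4897 / 6 = 3.248

3.248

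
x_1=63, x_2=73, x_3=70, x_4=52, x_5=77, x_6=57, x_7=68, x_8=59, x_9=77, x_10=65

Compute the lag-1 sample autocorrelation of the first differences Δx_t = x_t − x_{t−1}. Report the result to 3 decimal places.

First differences Δx: 10, -3, -18, 25, -20, 11, -9, 18, -12
Mean of differences = 0.2222
Numerator Σ(Δx_t−Δx̄)(Δx_{t+1}−Δx̄) = -1623.9383
Denominator Σ(Δx_t−Δx̄)² = 2127.5556
r_1(Δx) = -1623.9383 / 2127.5556 = -0.763

-0.763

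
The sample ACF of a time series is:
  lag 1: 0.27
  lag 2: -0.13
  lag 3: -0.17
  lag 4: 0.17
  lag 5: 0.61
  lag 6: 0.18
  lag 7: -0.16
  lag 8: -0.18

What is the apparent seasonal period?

The largest autocorrelation is r_5 = 0.61; the remaining lags stay at or below 0.27.
The dominant spike at lag 5 indicates a seasonal period of 5.

5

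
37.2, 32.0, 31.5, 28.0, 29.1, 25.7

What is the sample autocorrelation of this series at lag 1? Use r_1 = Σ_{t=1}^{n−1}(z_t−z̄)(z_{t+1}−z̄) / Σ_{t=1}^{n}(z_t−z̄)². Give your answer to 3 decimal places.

0.244

Mean z̄ = (37.2 + 32.0 + 31.5 + 28.0 + 29.1 + 25.7)/6 = 30.5833
Deviations from mean: 6.6167, 1.4167, 0.9167, -2.5833, -1.4833, -4.8833
Σ(z_t−z̄)(z_{t+1}−z̄) = (9.3736) + (1.2986) + (-2.3681) + (3.8319) + (7.2436) = 19.3797
Denominator Σ(z_t−z̄)² = 79.3483
r_1 = 19.3797 / 79.3483 = 0.244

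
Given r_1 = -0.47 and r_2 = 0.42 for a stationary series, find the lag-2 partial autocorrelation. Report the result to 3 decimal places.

φ_{22} = (r_2 − r_1²) / (1 − r_1²)
r_1² = (-0.47)² = 0.2209
Numerator = 0.42 − 0.2209 = 0.1991; denominator = 1 − 0.2209 = 0.7791
φ_{22} = 0.1991 / 0.7791 = 0.256

0.256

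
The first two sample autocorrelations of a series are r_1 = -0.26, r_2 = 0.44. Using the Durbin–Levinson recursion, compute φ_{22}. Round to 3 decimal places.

φ_{22} = (r_2 − r_1²) / (1 − r_1²)
r_1² = (-0.26)² = 0.0676
Numerator = 0.44 − 0.0676 = 0.3724; denominator = 1 − 0.0676 = 0.9324
φ_{22} = 0.3724 / 0.9324 = 0.399

0.399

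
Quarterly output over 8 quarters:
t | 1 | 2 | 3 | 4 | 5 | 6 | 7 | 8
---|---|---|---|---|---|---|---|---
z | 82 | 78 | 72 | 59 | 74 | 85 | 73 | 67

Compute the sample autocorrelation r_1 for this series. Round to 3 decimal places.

Mean z̄ = (82 + 78 + 72 + 59 + 74 + 85 + 73 + 67)/8 = 73.7500
Numerator Σ_{t=1}^{7}(z_t−z̄)(z_{t+1}−z̄) = 49.1875
Denominator Σ(z_t−z̄)² = 479.5000
r_1 = 49.1875 / 479.5000 = 0.103

0.103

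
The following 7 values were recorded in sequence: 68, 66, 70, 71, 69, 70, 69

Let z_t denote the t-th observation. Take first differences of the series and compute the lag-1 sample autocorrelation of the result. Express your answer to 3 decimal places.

-0.361

First differences Δz: -2, 4, 1, -2, 1, -1
Mean of differences = 0.1667
Numerator Σ(Δz_t−Δz̄)(Δz_{t+1}−Δz̄) = -9.6944
Denominator Σ(Δz_t−Δz̄)² = 26.8333
r_1(Δz) = -9.6944 / 26.8333 = -0.361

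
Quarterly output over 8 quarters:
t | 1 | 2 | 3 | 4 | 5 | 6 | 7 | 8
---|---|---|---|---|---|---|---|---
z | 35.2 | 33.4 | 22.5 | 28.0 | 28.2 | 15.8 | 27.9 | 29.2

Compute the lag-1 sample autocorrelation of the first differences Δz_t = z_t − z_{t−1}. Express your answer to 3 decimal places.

-0.404

First differences Δz: -1.8, -10.9, 5.5, 0.2, -12.4, 12.1, 1.3
Mean of differences = -0.8571
Numerator Σ(Δz_t−Δz̄)(Δz_{t+1}−Δz̄) = -181.4690
Denominator Σ(Δz_t−Δz̄)² = 449.0571
r_1(Δz) = -181.4690 / 449.0571 = -0.404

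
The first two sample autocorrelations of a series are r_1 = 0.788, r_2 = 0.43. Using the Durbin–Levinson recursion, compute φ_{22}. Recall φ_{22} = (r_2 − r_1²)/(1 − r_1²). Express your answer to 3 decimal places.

-0.504

φ_{22} = (r_2 − r_1²) / (1 − r_1²)
r_1² = (0.788)² = 0.620944
Numerator = 0.43 − 0.6209 = -0.1909; denominator = 1 − 0.6209 = 0.3791
φ_{22} = -0.1909 / 0.3791 = -0.504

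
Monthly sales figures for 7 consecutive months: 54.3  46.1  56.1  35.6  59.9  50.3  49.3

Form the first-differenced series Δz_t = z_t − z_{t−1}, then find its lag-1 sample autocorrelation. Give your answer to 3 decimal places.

-0.794

First differences Δz: -8.2, 10.0, -20.5, 24.3, -9.6, -1.0
Mean of differences = -0.8333
Numerator Σ(Δz_t−Δz̄)(Δz_{t+1}−Δz̄) = -1006.0244
Denominator Σ(Δz_t−Δz̄)² = 1266.9733
r_1(Δz) = -1006.0244 / 1266.9733 = -0.794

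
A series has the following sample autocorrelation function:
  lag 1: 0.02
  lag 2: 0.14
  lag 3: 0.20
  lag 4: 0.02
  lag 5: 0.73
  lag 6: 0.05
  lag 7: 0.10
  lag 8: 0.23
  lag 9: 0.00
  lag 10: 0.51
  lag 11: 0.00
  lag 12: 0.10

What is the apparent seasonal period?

5

The largest autocorrelation is r_5 = 0.73, with a weaker echo at lag 10 (0.51); the remaining lags stay at or below 0.23.
The dominant spike at lag 5 indicates a seasonal period of 5.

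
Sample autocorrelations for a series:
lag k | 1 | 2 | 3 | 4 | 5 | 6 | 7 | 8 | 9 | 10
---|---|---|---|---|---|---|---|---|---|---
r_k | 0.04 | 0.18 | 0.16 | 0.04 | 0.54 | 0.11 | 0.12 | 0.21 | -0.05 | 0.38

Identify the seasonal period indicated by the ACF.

5

The largest autocorrelation is r_5 = 0.54, with a weaker echo at lag 10 (0.38); the remaining lags stay at or below 0.21.
The dominant spike at lag 5 indicates a seasonal period of 5.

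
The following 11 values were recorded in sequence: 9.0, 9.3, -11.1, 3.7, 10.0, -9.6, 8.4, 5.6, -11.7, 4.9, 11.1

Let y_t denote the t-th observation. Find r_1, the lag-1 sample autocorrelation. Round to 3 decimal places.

-0.317

Mean ȳ = (9.0 + 9.3 − 11.1 + 3.7 + 10.0 − 9.6 + 8.4 + 5.6 − 11.7 + 4.9 + 11.1)/11 = 2.6909
Numerator Σ_{t=1}^{10}(y_t−ȳ)(y_{t+1}−ȳ) = -254.4646
Denominator Σ(y_t−ȳ)² = 802.9291
r_1 = -254.4646 / 802.9291 = -0.317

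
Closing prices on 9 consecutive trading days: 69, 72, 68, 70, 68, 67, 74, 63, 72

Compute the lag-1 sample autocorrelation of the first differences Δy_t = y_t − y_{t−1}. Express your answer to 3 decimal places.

-0.711

First differences Δy: 3, -4, 2, -2, -1, 7, -11, 9
Mean of differences = 0.3750
Numerator Σ(Δy_t−Δȳ)(Δy_{t+1}−Δȳ) = -201.7656
Denominator Σ(Δy_t−Δȳ)² = 283.8750
r_1(Δy) = -201.7656 / 283.8750 = -0.711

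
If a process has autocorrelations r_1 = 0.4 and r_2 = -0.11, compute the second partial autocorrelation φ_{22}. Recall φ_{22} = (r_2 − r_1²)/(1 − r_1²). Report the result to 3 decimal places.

φ_{22} = (r_2 − r_1²) / (1 − r_1²)
r_1² = (0.4)² = 0.16
Numerator = -0.11 − 0.1600 = -0.2700; denominator = 1 − 0.1600 = 0.8400
φ_{22} = -0.2700 / 0.8400 = -0.321

-0.321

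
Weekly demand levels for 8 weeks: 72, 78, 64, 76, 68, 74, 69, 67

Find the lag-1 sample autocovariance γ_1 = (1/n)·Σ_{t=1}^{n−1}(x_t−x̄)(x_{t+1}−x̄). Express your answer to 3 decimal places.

-12.375

Mean x̄ = (72 + 78 + 64 + 76 + 68 + 74 + 69 + 67)/8 = 71.0000
Σ_{t=1}^{7}(x_t−x̄)(x_{t+1}−x̄) = -99.0000
γ_1 = -99.0000 / 8 = -12.375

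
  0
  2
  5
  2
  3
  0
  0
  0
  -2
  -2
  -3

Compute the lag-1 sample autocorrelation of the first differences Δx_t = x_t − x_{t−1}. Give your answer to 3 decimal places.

First differences Δx: 2, 3, -3, 1, -3, 0, 0, -2, 0, -1
Mean of differences = -0.3000
Numerator Σ(Δx_t−Δx̄)(Δx_{t+1}−Δx̄) = -10.2900
Denominator Σ(Δx_t−Δx̄)² = 36.1000
r_1(Δx) = -10.2900 / 36.1000 = -0.285

-0.285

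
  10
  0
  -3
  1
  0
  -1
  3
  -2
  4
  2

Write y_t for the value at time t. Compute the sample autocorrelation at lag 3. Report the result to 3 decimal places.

Mean ȳ = (10 + 0 − 3 + 1 + 0 − 1 + 3 − 2 + 4 + 2)/10 = 1.4000
Σ(y_t−ȳ)(y_{t+3}−ȳ) = (-3.4400) + (1.9600) + (10.5600) + (-0.6400) + (4.7600) + (-6.2400) + (0.9600) = 7.9200
Denominator Σ(y_t−ȳ)² = 124.4000
r_3 = 7.9200 / 124.4000 = 0.064

0.064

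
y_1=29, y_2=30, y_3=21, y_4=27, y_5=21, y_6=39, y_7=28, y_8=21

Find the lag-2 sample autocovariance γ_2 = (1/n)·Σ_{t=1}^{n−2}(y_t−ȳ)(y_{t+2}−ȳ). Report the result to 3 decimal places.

-6.750

Mean ȳ = (29 + 30 + 21 + 27 + 21 + 39 + 28 + 21)/8 = 27.0000
Σ_{t=1}^{6}(y_t−ȳ)(y_{t+2}−ȳ) = -54.0000
γ_2 = -54.0000 / 8 = -6.750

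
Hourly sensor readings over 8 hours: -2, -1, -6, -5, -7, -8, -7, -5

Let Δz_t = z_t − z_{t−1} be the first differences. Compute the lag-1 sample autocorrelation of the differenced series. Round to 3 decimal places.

First differences Δz: 1, -5, 1, -2, -1, 1, 2
Mean of differences = -0.4286
Numerator Σ(Δz_t−Δz̄)(Δz_{t+1}−Δz̄) = -11.7551
Denominator Σ(Δz_t−Δz̄)² = 35.7143
r_1(Δz) = -11.7551 / 35.7143 = -0.329

-0.329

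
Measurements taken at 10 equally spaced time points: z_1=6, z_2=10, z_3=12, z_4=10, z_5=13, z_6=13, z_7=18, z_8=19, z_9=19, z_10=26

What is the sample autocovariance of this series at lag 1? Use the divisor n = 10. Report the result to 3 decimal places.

Mean z̄ = (6 + 10 + 12 + 10 + 13 + 13 + 18 + 19 + 19 + 26)/10 = 14.6000
Σ_{t=1}^{9}(z_t−z̄)(z_{t+1}−z̄) = 152.4400
γ_1 = 152.4400 / 10 = 15.244

15.244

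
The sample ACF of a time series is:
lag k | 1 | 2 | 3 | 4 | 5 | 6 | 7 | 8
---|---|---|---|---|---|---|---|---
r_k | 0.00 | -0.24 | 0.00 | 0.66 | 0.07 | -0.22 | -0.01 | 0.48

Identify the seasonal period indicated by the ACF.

The largest autocorrelation is r_4 = 0.66, with a weaker echo at lag 8 (0.48); the remaining lags stay at or below 0.07.
The dominant spike at lag 4 indicates a seasonal period of 4.

4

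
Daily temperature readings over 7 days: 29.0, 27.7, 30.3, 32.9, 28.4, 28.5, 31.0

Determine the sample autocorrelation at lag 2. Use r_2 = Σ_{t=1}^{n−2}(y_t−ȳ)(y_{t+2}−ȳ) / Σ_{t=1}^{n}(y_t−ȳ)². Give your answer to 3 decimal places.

-0.658

Mean ȳ = (29.0 + 27.7 + 30.3 + 32.9 + 28.4 + 28.5 + 31.0)/7 = 29.6857
Deviations from mean: -0.6857, -1.9857, 0.6143, 3.2143, -1.2857, -1.1857, 1.3143
Numerator Σ_{t=1}^{5}(y_t−ȳ)(y_{t+2}−ȳ) = -13.0947
Denominator Σ(y_t−ȳ)² = 19.9086
r_2 = -13.0947 / 19.9086 = -0.658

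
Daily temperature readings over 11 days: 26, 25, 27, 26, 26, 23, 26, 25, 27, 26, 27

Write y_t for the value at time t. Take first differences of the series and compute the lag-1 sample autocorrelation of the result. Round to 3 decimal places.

-0.683

First differences Δy: -1, 2, -1, 0, -3, 3, -1, 2, -1, 1
Mean of differences = 0.1000
Numerator Σ(Δy_t−Δȳ)(Δy_{t+1}−Δȳ) = -21.1100
Denominator Σ(Δy_t−Δȳ)² = 30.9000
r_1(Δy) = -21.1100 / 30.9000 = -0.683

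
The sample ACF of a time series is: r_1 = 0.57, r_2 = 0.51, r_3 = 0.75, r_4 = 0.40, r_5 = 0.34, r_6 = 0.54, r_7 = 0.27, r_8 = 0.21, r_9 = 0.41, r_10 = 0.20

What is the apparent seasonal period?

3

The largest autocorrelation is r_3 = 0.75; the remaining lags stay at or below 0.57. The elevated value at lag 1 (0.57), dropping to 0.51 at lag 2, reflects decaying short-term dependence rather than seasonality.
The dominant spike at lag 3 indicates a seasonal period of 3.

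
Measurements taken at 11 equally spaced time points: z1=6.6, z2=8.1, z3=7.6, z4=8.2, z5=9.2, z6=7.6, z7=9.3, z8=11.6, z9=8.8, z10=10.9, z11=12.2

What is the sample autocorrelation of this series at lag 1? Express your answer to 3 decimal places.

0.302

Mean z̄ = (6.6 + 8.1 + 7.6 + 8.2 + 9.2 + 7.6 + 9.3 + 11.6 + 8.8 + 10.9 + 12.2)/11 = 9.1000
Numerator Σ_{t=1}^{10}(z_t−z̄)(z_{t+1}−z̄) = 9.6000
Denominator Σ(z_t−z̄)² = 31.8000
r_1 = 9.6000 / 31.8000 = 0.302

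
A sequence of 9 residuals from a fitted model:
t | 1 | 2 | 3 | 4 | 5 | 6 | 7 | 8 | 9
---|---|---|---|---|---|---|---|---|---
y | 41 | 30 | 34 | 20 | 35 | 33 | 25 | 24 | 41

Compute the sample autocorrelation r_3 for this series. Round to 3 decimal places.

-0.111

Mean ȳ = (41 + 30 + 34 + 20 + 35 + 33 + 25 + 24 + 41)/9 = 31.4444
Σ(y_t−ȳ)(y_{t+3}−ȳ) = (-109.3580) + (-5.1358) + (3.9753) + (73.7531) + (-26.4691) + (14.8642) = -48.3704
Denominator Σ(y_t−ȳ)² = 434.2222
r_3 = -48.3704 / 434.2222 = -0.111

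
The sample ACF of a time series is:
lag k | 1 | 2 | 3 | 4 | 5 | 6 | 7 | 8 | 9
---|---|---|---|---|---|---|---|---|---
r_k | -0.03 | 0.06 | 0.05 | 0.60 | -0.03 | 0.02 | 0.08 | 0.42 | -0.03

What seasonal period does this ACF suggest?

The largest autocorrelation is r_4 = 0.60, with a weaker echo at lag 8 (0.42); the remaining lags stay at or below 0.08.
The dominant spike at lag 4 indicates a seasonal period of 4.

4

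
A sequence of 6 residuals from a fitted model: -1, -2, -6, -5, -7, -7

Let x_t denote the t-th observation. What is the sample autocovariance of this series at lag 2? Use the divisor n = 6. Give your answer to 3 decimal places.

Mean x̄ = (-1 − 2 − 6 − 5 − 7 − 7)/6 = -4.6667
Deviations: 3.6667, 2.6667, -1.3333, -0.3333, -2.3333, -2.3333
Σ_{t=1}^{4}(x_t−x̄)(x_{t+2}−x̄) = -1.8889
γ_2 = -1.8889 / 6 = -0.315

-0.315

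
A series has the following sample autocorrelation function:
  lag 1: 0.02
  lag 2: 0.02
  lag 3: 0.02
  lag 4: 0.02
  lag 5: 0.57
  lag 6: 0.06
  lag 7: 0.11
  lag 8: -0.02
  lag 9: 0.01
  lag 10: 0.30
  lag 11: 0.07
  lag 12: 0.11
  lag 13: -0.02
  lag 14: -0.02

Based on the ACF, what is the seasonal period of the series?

5

The largest autocorrelation is r_5 = 0.57, with a weaker echo at lag 10 (0.30); the remaining lags stay at or below 0.11.
The dominant spike at lag 5 indicates a seasonal period of 5.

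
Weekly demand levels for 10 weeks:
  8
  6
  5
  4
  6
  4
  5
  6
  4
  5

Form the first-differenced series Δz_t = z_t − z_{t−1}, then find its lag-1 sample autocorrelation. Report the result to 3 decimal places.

First differences Δz: -2, -1, -1, 2, -2, 1, 1, -2, 1
Mean of differences = -0.3333
Numerator Σ(Δz_t−Δz̄)(Δz_{t+1}−Δz̄) = -8.7778
Denominator Σ(Δz_t−Δz̄)² = 20.0000
r_1(Δz) = -8.7778 / 20.0000 = -0.439

-0.439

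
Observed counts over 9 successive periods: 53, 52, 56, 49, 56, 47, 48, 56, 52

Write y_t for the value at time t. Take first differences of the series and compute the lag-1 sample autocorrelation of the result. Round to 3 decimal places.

First differences Δy: -1, 4, -7, 7, -9, 1, 8, -4
Mean of differences = -0.1250
Numerator Σ(Δy_t−Δȳ)(Δy_{t+1}−Δȳ) = -176.5156
Denominator Σ(Δy_t−Δȳ)² = 276.8750
r_1(Δy) = -176.5156 / 276.8750 = -0.638

-0.638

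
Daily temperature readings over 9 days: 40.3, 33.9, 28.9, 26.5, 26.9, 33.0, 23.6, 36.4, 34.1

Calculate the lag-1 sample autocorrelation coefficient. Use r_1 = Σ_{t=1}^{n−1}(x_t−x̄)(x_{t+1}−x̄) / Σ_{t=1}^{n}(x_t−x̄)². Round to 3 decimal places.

0.027

Mean x̄ = (40.3 + 33.9 + 28.9 + 26.5 + 26.9 + 33.0 + 23.6 + 36.4 + 34.1)/9 = 31.5111
Numerator Σ_{t=1}^{8}(x_t−x̄)(x_{t+1}−x̄) = 6.2854
Denominator Σ(x_t−x̄)² = 231.5489
r_1 = 6.2854 / 231.5489 = 0.027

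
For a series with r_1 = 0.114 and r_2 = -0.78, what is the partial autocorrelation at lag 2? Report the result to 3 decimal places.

-0.803

φ_{22} = (r_2 − r_1²) / (1 − r_1²)
r_1² = (0.114)² = 0.012996
Numerator = -0.78 − 0.0130 = -0.7930; denominator = 1 − 0.0130 = 0.9870
φ_{22} = -0.7930 / 0.9870 = -0.803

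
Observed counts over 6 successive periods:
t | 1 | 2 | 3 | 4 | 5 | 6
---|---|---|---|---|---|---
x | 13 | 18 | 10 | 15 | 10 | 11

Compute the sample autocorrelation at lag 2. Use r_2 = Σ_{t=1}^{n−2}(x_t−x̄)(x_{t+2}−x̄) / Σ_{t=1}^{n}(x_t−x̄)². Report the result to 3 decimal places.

0.291

Mean x̄ = (13 + 18 + 10 + 15 + 10 + 11)/6 = 12.8333
Numerator Σ_{t=1}^{4}(x_t−x̄)(x_{t+2}−x̄) = 14.7778
Denominator Σ(x_t−x̄)² = 50.8333
r_2 = 14.7778 / 50.8333 = 0.291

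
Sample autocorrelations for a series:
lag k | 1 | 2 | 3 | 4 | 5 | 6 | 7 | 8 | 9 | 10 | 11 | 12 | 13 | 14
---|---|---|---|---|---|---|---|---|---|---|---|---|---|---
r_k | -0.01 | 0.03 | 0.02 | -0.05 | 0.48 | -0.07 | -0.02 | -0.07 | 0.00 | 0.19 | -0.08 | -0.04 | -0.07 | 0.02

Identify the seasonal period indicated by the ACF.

The largest autocorrelation is r_5 = 0.48, with a weaker echo at lag 10 (0.19); the remaining lags stay at or below 0.03.
The dominant spike at lag 5 indicates a seasonal period of 5.

5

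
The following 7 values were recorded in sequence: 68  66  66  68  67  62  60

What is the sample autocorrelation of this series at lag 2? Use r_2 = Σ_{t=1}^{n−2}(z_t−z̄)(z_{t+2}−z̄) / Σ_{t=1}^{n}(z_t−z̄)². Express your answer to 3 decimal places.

-0.224

Mean z̄ = (68 + 66 + 66 + 68 + 67 + 62 + 60)/7 = 65.2857
Numerator Σ_{t=1}^{5}(z_t−z̄)(z_{t+2}−z̄) = -12.8776
Denominator Σ(z_t−z̄)² = 57.4286
r_2 = -12.8776 / 57.4286 = -0.224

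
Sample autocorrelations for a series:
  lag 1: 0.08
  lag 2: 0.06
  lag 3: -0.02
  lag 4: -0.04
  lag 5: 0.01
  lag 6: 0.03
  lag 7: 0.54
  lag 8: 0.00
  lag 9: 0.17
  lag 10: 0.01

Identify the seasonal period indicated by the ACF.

The largest autocorrelation is r_7 = 0.54; the remaining lags stay at or below 0.17.
The dominant spike at lag 7 indicates a seasonal period of 7.

7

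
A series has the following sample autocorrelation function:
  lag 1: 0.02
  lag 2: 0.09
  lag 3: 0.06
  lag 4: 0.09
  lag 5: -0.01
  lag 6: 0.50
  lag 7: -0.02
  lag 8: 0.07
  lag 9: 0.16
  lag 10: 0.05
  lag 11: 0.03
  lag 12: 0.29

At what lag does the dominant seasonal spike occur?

6

The largest autocorrelation is r_6 = 0.50, with a weaker echo at lag 12 (0.29); the remaining lags stay at or below 0.16.
The dominant spike at lag 6 indicates a seasonal period of 6.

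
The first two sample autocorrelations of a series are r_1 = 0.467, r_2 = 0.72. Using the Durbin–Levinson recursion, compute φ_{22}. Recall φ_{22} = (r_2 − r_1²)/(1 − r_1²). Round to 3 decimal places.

0.642

φ_{22} = (r_2 − r_1²) / (1 − r_1²)
r_1² = (0.467)² = 0.218089
Numerator = 0.72 − 0.2181 = 0.5019; denominator = 1 − 0.2181 = 0.7819
φ_{22} = 0.5019 / 0.7819 = 0.642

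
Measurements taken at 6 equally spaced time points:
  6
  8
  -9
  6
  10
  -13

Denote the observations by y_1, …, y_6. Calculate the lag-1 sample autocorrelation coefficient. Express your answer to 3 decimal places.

-0.357

Mean ȳ = (6 + 8 − 9 + 6 + 10 − 13)/6 = 1.3333
Σ(y_t−ȳ)(y_{t+1}−ȳ) = (31.1111) + (-68.8889) + (-48.2222) + (40.4444) + (-124.2222) = -169.7778
Denominator Σ(y_t−ȳ)² = 475.3333
r_1 = -169.7778 / 475.3333 = -0.357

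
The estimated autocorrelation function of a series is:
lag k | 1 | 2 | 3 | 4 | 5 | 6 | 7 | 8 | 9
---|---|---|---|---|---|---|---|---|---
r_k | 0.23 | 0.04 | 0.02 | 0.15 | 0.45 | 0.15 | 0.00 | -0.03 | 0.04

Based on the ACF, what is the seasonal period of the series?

5

The largest autocorrelation is r_5 = 0.45; the remaining lags stay at or below 0.23. The elevated value at lag 1 (0.23), dropping to 0.04 at lag 2, reflects decaying short-term dependence rather than seasonality.
The dominant spike at lag 5 indicates a seasonal period of 5.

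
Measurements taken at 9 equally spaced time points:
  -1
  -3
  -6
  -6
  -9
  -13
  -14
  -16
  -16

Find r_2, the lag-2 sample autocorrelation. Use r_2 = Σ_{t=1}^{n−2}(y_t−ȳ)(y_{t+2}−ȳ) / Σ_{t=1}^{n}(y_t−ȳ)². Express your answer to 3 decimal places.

Mean ȳ = (-1 − 3 − 6 − 6 − 9 − 13 − 14 − 16 − 16)/9 = -9.3333
Σ(y_t−ȳ)(y_{t+2}−ȳ) = (27.7778) + (21.1111) + (1.1111) + (-12.2222) + (-1.5556) + (24.4444) + (31.1111) = 91.7778
Denominator Σ(y_t−ȳ)² = 256.0000
r_2 = 91.7778 / 256.0000 = 0.359

0.359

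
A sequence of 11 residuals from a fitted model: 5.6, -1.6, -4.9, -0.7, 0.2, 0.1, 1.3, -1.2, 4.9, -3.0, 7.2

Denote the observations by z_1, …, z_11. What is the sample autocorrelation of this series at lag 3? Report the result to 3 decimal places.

Mean z̄ = (5.6 − 1.6 − 4.9 − 0.7 + 0.2 + 0.1 + 1.3 − 1.2 + 4.9 − 3.0 + 7.2)/11 = 0.7182
Numerator Σ_{t=1}^{8}(z_t−z̄)(z_{t+3}−z̄) = -19.2619
Denominator Σ(z_t−z̄)² = 140.7764
r_3 = -19.2619 / 140.7764 = -0.137

-0.137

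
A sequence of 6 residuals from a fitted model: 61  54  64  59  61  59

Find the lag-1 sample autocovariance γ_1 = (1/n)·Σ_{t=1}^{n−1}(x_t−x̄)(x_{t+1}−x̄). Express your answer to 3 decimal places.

Mean x̄ = (61 + 54 + 64 + 59 + 61 + 59)/6 = 59.6667
Σ_{t=1}^{5}(x_t−x̄)(x_{t+1}−x̄) = -36.7778
γ_1 = -36.7778 / 6 = -6.130

-6.130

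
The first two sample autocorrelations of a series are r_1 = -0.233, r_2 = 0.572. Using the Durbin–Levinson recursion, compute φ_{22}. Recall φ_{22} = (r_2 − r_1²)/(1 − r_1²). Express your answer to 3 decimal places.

0.547

φ_{22} = (r_2 − r_1²) / (1 − r_1²)
r_1² = (-0.233)² = 0.054289
Numerator = 0.572 − 0.0543 = 0.5177; denominator = 1 − 0.0543 = 0.9457
φ_{22} = 0.5177 / 0.9457 = 0.547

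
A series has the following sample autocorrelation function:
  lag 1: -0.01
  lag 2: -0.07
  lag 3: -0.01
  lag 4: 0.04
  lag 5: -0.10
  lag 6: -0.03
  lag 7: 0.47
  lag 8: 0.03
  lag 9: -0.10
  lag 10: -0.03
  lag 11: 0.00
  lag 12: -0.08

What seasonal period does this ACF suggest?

The largest autocorrelation is r_7 = 0.47; the remaining lags stay at or below 0.04.
The dominant spike at lag 7 indicates a seasonal period of 7.

7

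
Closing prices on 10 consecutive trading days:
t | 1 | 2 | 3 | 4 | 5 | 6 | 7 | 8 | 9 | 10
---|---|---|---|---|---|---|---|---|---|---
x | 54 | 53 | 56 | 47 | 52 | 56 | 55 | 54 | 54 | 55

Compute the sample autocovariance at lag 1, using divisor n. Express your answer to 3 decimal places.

Mean x̄ = (54 + 53 + 56 + 47 + 52 + 56 + 55 + 54 + 54 + 55)/10 = 53.6000
Σ_{t=1}^{9}(x_t−x̄)(x_{t+1}−x̄) = -6.1600
γ_1 = -6.1600 / 10 = -0.616

-0.616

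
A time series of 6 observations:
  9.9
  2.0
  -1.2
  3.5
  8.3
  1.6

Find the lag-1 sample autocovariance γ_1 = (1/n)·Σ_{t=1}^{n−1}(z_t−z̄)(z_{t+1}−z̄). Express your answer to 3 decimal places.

Mean z̄ = (9.9 + 2.0 − 1.2 + 3.5 + 8.3 + 1.6)/6 = 4.0167
Deviations: 5.8833, -2.0167, -5.2167, -0.5167, 4.2833, -2.4167
Σ_{t=1}^{5}(z_t−z̄)(z_{t+1}−z̄) = -11.2136
γ_1 = -11.2136 / 6 = -1.869

-1.869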